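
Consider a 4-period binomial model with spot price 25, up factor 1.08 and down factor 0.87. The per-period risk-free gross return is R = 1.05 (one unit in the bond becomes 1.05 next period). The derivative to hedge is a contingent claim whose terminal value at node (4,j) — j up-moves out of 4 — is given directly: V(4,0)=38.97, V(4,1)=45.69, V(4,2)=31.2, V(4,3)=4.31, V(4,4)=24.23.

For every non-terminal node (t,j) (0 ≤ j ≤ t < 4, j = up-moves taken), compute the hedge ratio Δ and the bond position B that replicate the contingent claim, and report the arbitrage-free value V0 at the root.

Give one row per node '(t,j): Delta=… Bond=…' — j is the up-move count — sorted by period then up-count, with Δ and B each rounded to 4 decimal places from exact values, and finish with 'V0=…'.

(0,0): Delta=0.5490 Bond=1.0085
(1,0): Delta=-4.6006 Bond=113.0644
(1,1): Delta=1.2404 Bond=-17.6087
(2,0): Delta=-2.7466 Bond=83.6346
(2,1): Delta=-4.8496 Bond=124.5648
(2,2): Delta=2.0581 Bond=-42.3314
(3,0): Delta=1.9438 Bond=10.6000
(3,1): Delta=-3.3763 Bond=100.6857
(3,2): Delta=-5.0474 Bond=135.8109
(3,3): Delta=3.0120 Bond=-74.4912
V0=14.7342

Since d<R<u, set p* = (R−d)/(u−d) = 0.8571; price each node as the discounted p*-expectation of its children.
Terminal payoffs: V(4,0)=38.9700, V(4,1)=45.6900, V(4,2)=31.2000, V(4,3)=4.3100, V(4,4)=24.2300
(3,0): S=16.4626. Δ = (V_up−V_dn)/(S_up−S_dn) = (45.6900−38.9700)/(17.7796−14.3224) = 1.9438. V = [p*·45.6900 + (1−p*)·38.9700]/1.05 = 42.6000. B = V − Δ·S = 10.6000.
(3,1): S=20.4363. Δ = (V_up−V_dn)/(S_up−S_dn) = (31.2000−45.6900)/(22.0712−17.7796) = -3.3763. V = [p*·31.2000 + (1−p*)·45.6900]/1.05 = 31.6857. B = V − Δ·S = 100.6857.
(3,2): S=25.3692. Δ = (V_up−V_dn)/(S_up−S_dn) = (4.3100−31.2000)/(27.3987−22.0712) = -5.0474. V = [p*·4.3100 + (1−p*)·31.2000]/1.05 = 7.7633. B = V − Δ·S = 135.8109.
(3,3): S=31.4928. Δ = (V_up−V_dn)/(S_up−S_dn) = (24.2300−4.3100)/(34.0122−27.3987) = 3.0120. V = [p*·24.2300 + (1−p*)·4.3100]/1.05 = 20.3660. B = V − Δ·S = -74.4912.
(2,0): S=18.9225. Δ = (V_up−V_dn)/(S_up−S_dn) = (31.6857−42.6000)/(20.4363−16.4626) = -2.7466. V = [p*·31.6857 + (1−p*)·42.6000]/1.05 = 31.6618. B = V − Δ·S = 83.6346.
(2,1): S=23.4900. Δ = (V_up−V_dn)/(S_up−S_dn) = (7.7633−31.6857)/(25.3692−20.4363) = -4.8496. V = [p*·7.7633 + (1−p*)·31.6857]/1.05 = 10.6483. B = V − Δ·S = 124.5648.
(2,2): S=29.1600. Δ = (V_up−V_dn)/(S_up−S_dn) = (20.3660−7.7633)/(31.4928−25.3692) = 2.0581. V = [p*·20.3660 + (1−p*)·7.7633]/1.05 = 17.6815. B = V − Δ·S = -42.3314.
(1,0): S=21.7500. Δ = (V_up−V_dn)/(S_up−S_dn) = (10.6483−31.6618)/(23.4900−18.9225) = -4.6006. V = [p*·10.6483 + (1−p*)·31.6618]/1.05 = 13.0003. B = V − Δ·S = 113.0644.
(1,1): S=27.0000. Δ = (V_up−V_dn)/(S_up−S_dn) = (17.6815−10.6483)/(29.1600−23.4900) = 1.2404. V = [p*·17.6815 + (1−p*)·10.6483]/1.05 = 15.8826. B = V − Δ·S = -17.6087.
(0,0): S=25.0000. Δ = (V_up−V_dn)/(S_up−S_dn) = (15.8826−13.0003)/(27.0000−21.7500) = 0.5490. V = [p*·15.8826 + (1−p*)·13.0003]/1.05 = 14.7342. B = V − Δ·S = 1.0085.
Self-financing check: at every node Δ·S+B equals the discounted successor values.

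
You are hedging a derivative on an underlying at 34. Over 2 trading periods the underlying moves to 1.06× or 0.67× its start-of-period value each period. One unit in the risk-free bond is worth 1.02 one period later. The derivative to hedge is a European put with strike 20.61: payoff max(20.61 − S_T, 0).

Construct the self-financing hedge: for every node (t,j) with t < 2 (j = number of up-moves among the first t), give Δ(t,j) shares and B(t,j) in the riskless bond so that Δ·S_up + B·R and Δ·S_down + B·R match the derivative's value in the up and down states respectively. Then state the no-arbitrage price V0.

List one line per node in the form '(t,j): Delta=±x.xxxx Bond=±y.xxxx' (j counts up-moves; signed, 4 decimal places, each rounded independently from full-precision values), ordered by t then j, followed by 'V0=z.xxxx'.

The replicating-portfolio and risk-neutral prices coincide; use p* = (1.02−0.67)/(1.06−0.67) = 0.8974 for the latter.
Terminal values V(2,·): V(2,0)=5.3474, V(2,1)=0.0000, V(2,2)=0.0000
(1,0): S=22.7800. Δ = (V_up−V_dn)/(S_up−S_dn) = (0.0000−5.3474)/(24.1468−15.2626) = -0.6019. V = [p*·0.0000 + (1−p*)·5.3474]/1.02 = 0.5377. B = V − Δ·S = 14.2490.
(1,1): S=36.0400. Δ = (V_up−V_dn)/(S_up−S_dn) = (0.0000−0.0000)/(38.2024−24.1468) = 0.0000. V = [p*·0.0000 + (1−p*)·0.0000]/1.02 = 0.0000. B = V − Δ·S = 0.0000.
(0,0): S=34.0000. Δ = (V_up−V_dn)/(S_up−S_dn) = (0.0000−0.5377)/(36.0400−22.7800) = -0.0406. V = [p*·0.0000 + (1−p*)·0.5377]/1.02 = 0.0541. B = V − Δ·S = 1.4328.
The time-0 hedge costs 0.0541, which is the no-arbitrage price.

(0,0): Delta=-0.0406 Bond=1.4328
(1,0): Delta=-0.6019 Bond=14.2490
(1,1): Delta=0.0000 Bond=0.0000
V0=0.0541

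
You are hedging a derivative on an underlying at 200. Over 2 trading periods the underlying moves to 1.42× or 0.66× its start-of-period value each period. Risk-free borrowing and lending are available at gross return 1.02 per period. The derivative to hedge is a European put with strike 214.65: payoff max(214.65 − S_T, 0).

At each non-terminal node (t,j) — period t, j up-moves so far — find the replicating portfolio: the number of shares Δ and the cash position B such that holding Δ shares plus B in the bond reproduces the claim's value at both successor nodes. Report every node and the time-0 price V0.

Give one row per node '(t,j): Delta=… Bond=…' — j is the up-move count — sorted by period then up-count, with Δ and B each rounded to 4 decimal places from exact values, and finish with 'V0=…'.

(0,0): Delta=-0.4237 Bond=131.7336
(1,0): Delta=-1.0000 Bond=210.4412
(1,1): Delta=-0.1261 Bond=49.8429
V0=46.9956

No-arbitrage ⇒ martingale measure with p* = (R−d)/(u−d) = 0.4737.
Terminal payoffs: V(2,0)=127.5300, V(2,1)=27.2100, V(2,2)=0.0000
Node (1,0) S=132.0000: V=(p*·27.2100+(1−p*)·127.5300)/1.02=78.4412; Δ=(27.2100−127.5300)/(187.4400−87.1200)=-1.0000; B=V−Δ·S=210.4412
Node (1,1) S=284.0000: V=(p*·0.0000+(1−p*)·27.2100)/1.02=14.0402; Δ=(0.0000−27.2100)/(403.2800−187.4400)=-0.1261; B=V−Δ·S=49.8429
Node (0,0) S=200.0000: V=(p*·14.0402+(1−p*)·78.4412)/1.02=46.9956; Δ=(14.0402−78.4412)/(284.0000−132.0000)=-0.4237; B=V−Δ·S=131.7336
Self-financing check: at every node Δ·S+B equals the discounted successor values.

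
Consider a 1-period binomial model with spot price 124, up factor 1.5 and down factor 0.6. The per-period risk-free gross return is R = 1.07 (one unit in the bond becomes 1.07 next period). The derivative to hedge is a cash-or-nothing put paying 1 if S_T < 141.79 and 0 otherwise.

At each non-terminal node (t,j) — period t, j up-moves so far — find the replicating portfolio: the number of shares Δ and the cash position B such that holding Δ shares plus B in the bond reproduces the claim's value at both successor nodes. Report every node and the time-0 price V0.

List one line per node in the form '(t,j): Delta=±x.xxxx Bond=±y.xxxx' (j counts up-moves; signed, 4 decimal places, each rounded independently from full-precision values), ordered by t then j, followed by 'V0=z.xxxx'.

No-arbitrage ⇒ martingale measure with p* = (R−d)/(u−d) = 0.5222.
Terminal values V(1,·): V(1,0)=1.0000, V(1,1)=0.0000
(0,0): S=124.0000. Δ = (V_up−V_dn)/(S_up−S_dn) = (0.0000−1.0000)/(186.0000−74.4000) = -0.0090. V = [p*·0.0000 + (1−p*)·1.0000]/1.07 = 0.4465. B = V − Δ·S = 1.5576.
Check: Δ(0,0)·S0 + B(0,0) = 0.4465 = V0.

(0,0): Delta=-0.0090 Bond=1.5576
V0=0.4465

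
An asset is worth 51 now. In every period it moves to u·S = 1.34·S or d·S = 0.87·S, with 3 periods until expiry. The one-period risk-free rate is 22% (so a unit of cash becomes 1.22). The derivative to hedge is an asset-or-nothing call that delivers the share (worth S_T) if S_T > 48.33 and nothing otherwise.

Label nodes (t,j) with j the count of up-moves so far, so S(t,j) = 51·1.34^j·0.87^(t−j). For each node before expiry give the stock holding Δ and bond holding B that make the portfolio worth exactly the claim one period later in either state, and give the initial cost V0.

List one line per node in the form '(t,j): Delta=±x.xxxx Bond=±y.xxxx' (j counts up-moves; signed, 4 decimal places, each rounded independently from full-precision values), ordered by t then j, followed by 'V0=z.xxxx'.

(0,0): Delta=1.0614 Bond=-3.4373
(1,0): Delta=1.3370 Bond=-16.4247
(1,1): Delta=1.0000 Bond=0.0000
(2,0): Delta=2.8511 Bond=-78.4829
(2,1): Delta=1.0000 Bond=0.0000
(2,2): Delta=1.0000 Bond=0.0000
V0=50.6922

The replicating-portfolio and risk-neutral prices coincide; use p* = (1.22−0.87)/(1.34−0.87) = 0.7447 for the latter.
At expiry t=3: V(3,0)=0.0000, V(3,1)=51.7265, V(3,2)=79.6708, V(3,3)=122.7113
(2,0): S=38.6019. Δ = (V_up−V_dn)/(S_up−S_dn) = (51.7265−0.0000)/(51.7265−33.5837) = 2.8511. V = [p*·51.7265 + (1−p*)·0.0000]/1.22 = 31.5736. B = V − Δ·S = -78.4829.
(2,1): S=59.4558. Δ = (V_up−V_dn)/(S_up−S_dn) = (79.6708−51.7265)/(79.6708−51.7265) = 1.0000. V = [p*·79.6708 + (1−p*)·51.7265]/1.22 = 59.4558. B = V − Δ·S = 0.0000.
(2,2): S=91.5756. Δ = (V_up−V_dn)/(S_up−S_dn) = (122.7113−79.6708)/(122.7113−79.6708) = 1.0000. V = [p*·122.7113 + (1−p*)·79.6708]/1.22 = 91.5756. B = V − Δ·S = 0.0000.
(1,0): S=44.3700. Δ = (V_up−V_dn)/(S_up−S_dn) = (59.4558−31.5736)/(59.4558−38.6019) = 1.3370. V = [p*·59.4558 + (1−p*)·31.5736]/1.22 = 42.8991. B = V − Δ·S = -16.4247.
(1,1): S=68.3400. Δ = (V_up−V_dn)/(S_up−S_dn) = (91.5756−59.4558)/(91.5756−59.4558) = 1.0000. V = [p*·91.5756 + (1−p*)·59.4558]/1.22 = 68.3400. B = V − Δ·S = 0.0000.
(0,0): S=51.0000. Δ = (V_up−V_dn)/(S_up−S_dn) = (68.3400−42.8991)/(68.3400−44.3700) = 1.0614. V = [p*·68.3400 + (1−p*)·42.8991]/1.22 = 50.6922. B = V − Δ·S = -3.4373.
Each (Δ,B) replicates both successor values, so the strategy is self-financing and V0 is arbitrage-free.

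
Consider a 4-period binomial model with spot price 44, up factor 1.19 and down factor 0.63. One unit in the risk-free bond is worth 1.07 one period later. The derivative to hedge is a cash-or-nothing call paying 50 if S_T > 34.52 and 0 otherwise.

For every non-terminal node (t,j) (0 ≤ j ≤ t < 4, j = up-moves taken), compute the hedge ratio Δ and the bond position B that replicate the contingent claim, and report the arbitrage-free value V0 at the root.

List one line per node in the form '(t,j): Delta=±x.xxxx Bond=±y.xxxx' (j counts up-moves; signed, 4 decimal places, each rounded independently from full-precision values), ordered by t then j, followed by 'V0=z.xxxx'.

Under the risk-neutral measure, an up-move has probability p* = (R−d)/(u−d) = 0.7857 and values discount at R = 1.07.
Terminal payoffs: V(4,0)=0.0000, V(4,1)=0.0000, V(4,2)=0.0000, V(4,3)=50.0000, V(4,4)=50.0000
(3,0): S=11.0021. Δ = (V_up−V_dn)/(S_up−S_dn) = (0.0000−0.0000)/(13.0925−6.9313) = 0.0000. V = [p*·0.0000 + (1−p*)·0.0000]/1.07 = 0.0000. B = V − Δ·S = 0.0000.
(3,1): S=20.7817. Δ = (V_up−V_dn)/(S_up−S_dn) = (0.0000−0.0000)/(24.7302−13.0925) = 0.0000. V = [p*·0.0000 + (1−p*)·0.0000]/1.07 = 0.0000. B = V − Δ·S = 0.0000.
(3,2): S=39.2543. Δ = (V_up−V_dn)/(S_up−S_dn) = (50.0000−0.0000)/(46.7126−24.7302) = 2.2745. V = [p*·50.0000 + (1−p*)·0.0000]/1.07 = 36.7156. B = V − Δ·S = -52.5701.
(3,3): S=74.1470. Δ = (V_up−V_dn)/(S_up−S_dn) = (50.0000−50.0000)/(88.2349−46.7126) = 0.0000. V = [p*·50.0000 + (1−p*)·50.0000]/1.07 = 46.7290. B = V − Δ·S = 46.7290.
(2,0): S=17.4636. Δ = (V_up−V_dn)/(S_up−S_dn) = (0.0000−0.0000)/(20.7817−11.0021) = 0.0000. V = [p*·0.0000 + (1−p*)·0.0000]/1.07 = 0.0000. B = V − Δ·S = 0.0000.
(2,1): S=32.9868. Δ = (V_up−V_dn)/(S_up−S_dn) = (36.7156−0.0000)/(39.2543−20.7817) = 1.9876. V = [p*·36.7156 + (1−p*)·0.0000]/1.07 = 26.9607. B = V − Δ·S = -38.6029.
(2,2): S=62.3084. Δ = (V_up−V_dn)/(S_up−S_dn) = (46.7290−36.7156)/(74.1470−39.2543) = 0.2870. V = [p*·46.7290 + (1−p*)·36.7156]/1.07 = 41.6666. B = V − Δ·S = 23.7856.
(1,0): S=27.7200. Δ = (V_up−V_dn)/(S_up−S_dn) = (26.9607−0.0000)/(32.9868−17.4636) = 1.7368. V = [p*·26.9607 + (1−p*)·0.0000]/1.07 = 19.7976. B = V − Δ·S = -28.3466.
(1,1): S=52.3600. Δ = (V_up−V_dn)/(S_up−S_dn) = (41.6666−26.9607)/(62.3084−32.9868) = 0.5015. V = [p*·41.6666 + (1−p*)·26.9607]/1.07 = 35.9956. B = V − Δ·S = 9.7352.
(0,0): S=44.0000. Δ = (V_up−V_dn)/(S_up−S_dn) = (35.9956−19.7976)/(52.3600−27.7200) = 0.6574. V = [p*·35.9956 + (1−p*)·19.7976]/1.07 = 30.3969. B = V − Δ·S = 1.4718.
Each (Δ,B) replicates both successor values, so the strategy is self-financing and V0 is arbitrage-free.

(0,0): Delta=0.6574 Bond=1.4718
(1,0): Delta=1.7368 Bond=-28.3466
(1,1): Delta=0.5015 Bond=9.7352
(2,0): Delta=0.0000 Bond=0.0000
(2,1): Delta=1.9876 Bond=-38.6029
(2,2): Delta=0.2870 Bond=23.7856
(3,0): Delta=0.0000 Bond=0.0000
(3,1): Delta=0.0000 Bond=0.0000
(3,2): Delta=2.2745 Bond=-52.5701
(3,3): Delta=0.0000 Bond=46.7290
V0=30.3969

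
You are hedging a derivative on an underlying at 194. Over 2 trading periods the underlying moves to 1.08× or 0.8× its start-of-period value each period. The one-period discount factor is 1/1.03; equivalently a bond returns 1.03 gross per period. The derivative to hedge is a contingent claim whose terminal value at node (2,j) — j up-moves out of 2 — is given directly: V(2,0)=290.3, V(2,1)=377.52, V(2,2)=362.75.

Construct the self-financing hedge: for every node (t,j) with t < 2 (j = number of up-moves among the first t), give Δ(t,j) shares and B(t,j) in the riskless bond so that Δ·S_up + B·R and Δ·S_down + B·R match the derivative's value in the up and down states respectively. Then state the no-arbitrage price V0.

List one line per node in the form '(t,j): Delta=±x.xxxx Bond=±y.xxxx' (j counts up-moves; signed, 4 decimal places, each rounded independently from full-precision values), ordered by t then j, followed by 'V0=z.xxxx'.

Risk-neutral probability p* = (R−d)/(u−d) = (1.03−0.8)/(1.08−0.8) = 0.8214.
Payoff layer (t=2): V(2,0)=290.3000, V(2,1)=377.5200, V(2,2)=362.7500
Node (1,0) S=155.2000: V=(p*·377.5200+(1−p*)·290.3000)/1.03=351.4029; Δ=(377.5200−290.3000)/(167.6160−124.1600)=2.0071; B=V−Δ·S=39.9029
Node (1,1) S=209.5200: V=(p*·362.7500+(1−p*)·377.5200)/1.03=354.7451; Δ=(362.7500−377.5200)/(226.2816−167.6160)=-0.2518; B=V−Δ·S=407.4951
Node (0,0) S=194.0000: V=(p*·354.7451+(1−p*)·351.4029)/1.03=343.8333; Δ=(354.7451−351.4029)/(209.5200−155.2000)=0.0615; B=V−Δ·S=331.8968
Root portfolio cost Δ·194+B reproduces V0=343.8333.

(0,0): Delta=0.0615 Bond=331.8968
(1,0): Delta=2.0071 Bond=39.9029
(1,1): Delta=-0.2518 Bond=407.4951
V0=343.8333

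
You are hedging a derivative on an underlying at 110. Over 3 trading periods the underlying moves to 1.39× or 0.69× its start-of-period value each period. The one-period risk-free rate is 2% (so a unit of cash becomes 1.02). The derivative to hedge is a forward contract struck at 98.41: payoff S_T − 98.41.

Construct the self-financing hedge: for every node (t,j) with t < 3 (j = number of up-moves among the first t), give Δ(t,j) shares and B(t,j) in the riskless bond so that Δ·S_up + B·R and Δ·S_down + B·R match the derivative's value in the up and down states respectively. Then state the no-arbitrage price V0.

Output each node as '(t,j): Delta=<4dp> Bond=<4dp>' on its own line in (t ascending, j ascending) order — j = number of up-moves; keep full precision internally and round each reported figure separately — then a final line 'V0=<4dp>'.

(0,0): Delta=1.0000 Bond=-92.7339
(1,0): Delta=1.0000 Bond=-94.5886
(1,1): Delta=1.0000 Bond=-94.5886
(2,0): Delta=1.0000 Bond=-96.4804
(2,1): Delta=1.0000 Bond=-96.4804
(2,2): Delta=1.0000 Bond=-96.4804
V0=17.2661

Risk-neutral probability p* = (R−d)/(u−d) = (1.02−0.69)/(1.39−0.69) = 0.4714.
Terminal payoffs: V(3,0)=-62.2740, V(3,1)=-25.6143, V(3,2)=48.2364, V(3,3)=197.0081
(2,0): S=52.3710. Δ = (V_up−V_dn)/(S_up−S_dn) = (-25.6143−-62.2740)/(72.7957−36.1360) = 1.0000. V = [p*·-25.6143 + (1−p*)·-62.2740]/1.02 = -44.1094. B = V − Δ·S = -96.4804.
(2,1): S=105.5010. Δ = (V_up−V_dn)/(S_up−S_dn) = (48.2364−-25.6143)/(146.6464−72.7957) = 1.0000. V = [p*·48.2364 + (1−p*)·-25.6143]/1.02 = 9.0206. B = V − Δ·S = -96.4804.
(2,2): S=212.5310. Δ = (V_up−V_dn)/(S_up−S_dn) = (197.0081−48.2364)/(295.4181−146.6464) = 1.0000. V = [p*·197.0081 + (1−p*)·48.2364]/1.02 = 116.0506. B = V − Δ·S = -96.4804.
(1,0): S=75.9000. Δ = (V_up−V_dn)/(S_up−S_dn) = (9.0206−-44.1094)/(105.5010−52.3710) = 1.0000. V = [p*·9.0206 + (1−p*)·-44.1094]/1.02 = -18.6886. B = V − Δ·S = -94.5886.
(1,1): S=152.9000. Δ = (V_up−V_dn)/(S_up−S_dn) = (116.0506−9.0206)/(212.5310−105.5010) = 1.0000. V = [p*·116.0506 + (1−p*)·9.0206]/1.02 = 58.3114. B = V − Δ·S = -94.5886.
(0,0): S=110.0000. Δ = (V_up−V_dn)/(S_up−S_dn) = (58.3114−-18.6886)/(152.9000−75.9000) = 1.0000. V = [p*·58.3114 + (1−p*)·-18.6886]/1.02 = 17.2661. B = V − Δ·S = -92.7339.
Check: Δ(0,0)·S0 + B(0,0) = 17.2661 = V0.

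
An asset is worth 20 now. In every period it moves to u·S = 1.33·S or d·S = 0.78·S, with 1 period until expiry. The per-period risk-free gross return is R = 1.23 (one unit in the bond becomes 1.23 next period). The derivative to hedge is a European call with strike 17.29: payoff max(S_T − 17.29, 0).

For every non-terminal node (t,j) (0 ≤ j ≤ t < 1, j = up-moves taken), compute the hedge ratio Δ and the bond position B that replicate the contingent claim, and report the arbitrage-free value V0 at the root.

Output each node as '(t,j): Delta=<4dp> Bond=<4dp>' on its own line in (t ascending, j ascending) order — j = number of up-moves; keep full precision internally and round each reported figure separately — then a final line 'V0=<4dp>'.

(0,0): Delta=0.8464 Bond=-10.7344
V0=6.1929

Under the risk-neutral measure, an up-move has probability p* = (R−d)/(u−d) = 0.8182 and values discount at R = 1.23.
Terminal values V(1,·): V(1,0)=0.0000, V(1,1)=9.3100
(0,0): S=20.0000. Δ = (V_up−V_dn)/(S_up−S_dn) = (9.3100−0.0000)/(26.6000−15.6000) = 0.8464. V = [p*·9.3100 + (1−p*)·0.0000]/1.23 = 6.1929. B = V − Δ·S = -10.7344.
Root portfolio cost Δ·20+B reproduces V0=6.1929.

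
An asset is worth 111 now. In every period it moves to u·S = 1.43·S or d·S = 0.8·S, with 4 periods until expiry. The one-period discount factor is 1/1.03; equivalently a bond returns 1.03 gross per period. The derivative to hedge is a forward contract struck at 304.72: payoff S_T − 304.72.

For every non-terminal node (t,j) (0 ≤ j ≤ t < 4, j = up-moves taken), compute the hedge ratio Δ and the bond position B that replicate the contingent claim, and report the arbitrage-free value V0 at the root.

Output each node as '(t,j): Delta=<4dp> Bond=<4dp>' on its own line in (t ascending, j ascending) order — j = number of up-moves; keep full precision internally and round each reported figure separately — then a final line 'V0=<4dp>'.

(0,0): Delta=1.0000 Bond=-270.7398
(1,0): Delta=1.0000 Bond=-278.8620
(1,1): Delta=1.0000 Bond=-278.8620
(2,0): Delta=1.0000 Bond=-287.2278
(2,1): Delta=1.0000 Bond=-287.2278
(2,2): Delta=1.0000 Bond=-287.2278
(3,0): Delta=1.0000 Bond=-295.8447
(3,1): Delta=1.0000 Bond=-295.8447
(3,2): Delta=1.0000 Bond=-295.8447
(3,3): Delta=1.0000 Bond=-295.8447
V0=-159.7398

The replicating-portfolio and risk-neutral prices coincide; use p* = (1.03−0.8)/(1.43−0.8) = 0.3651 for the latter.
Payoff layer (t=4): V(4,0)=-259.2544, V(4,1)=-223.4502, V(4,2)=-159.4503, V(4,3)=-45.0504, V(4,4)=159.4394
  t=3,j=0: stock 56.8320 → up 81.2698 (V=-223.4502), down 45.4656 (V=-259.2544). Price -239.0127; hedge Δ=1.0000, bond B=-295.8447.
  t=3,j=1: stock 101.5872 → up 145.2697 (V=-159.4503), down 81.2698 (V=-223.4502). Price -194.2575; hedge Δ=1.0000, bond B=-295.8447.
  t=3,j=2: stock 181.5871 → up 259.6696 (V=-45.0504), down 145.2697 (V=-159.4503). Price -114.2575; hedge Δ=1.0000, bond B=-295.8447.
  t=3,j=3: stock 324.5870 → up 464.1594 (V=159.4394), down 259.6696 (V=-45.0504). Price 28.7423; hedge Δ=1.0000, bond B=-295.8447.
  t=2,j=0: stock 71.0400 → up 101.5872 (V=-194.2575), down 56.8320 (V=-239.0127). Price -216.1878; hedge Δ=1.0000, bond B=-287.2278.
  t=2,j=1: stock 126.9840 → up 181.5871 (V=-114.2575), down 101.5872 (V=-194.2575). Price -160.2438; hedge Δ=1.0000, bond B=-287.2278.
  t=2,j=2: stock 226.9839 → up 324.5870 (V=28.7423), down 181.5871 (V=-114.2575). Price -60.2439; hedge Δ=1.0000, bond B=-287.2278.
  t=1,j=0: stock 88.8000 → up 126.9840 (V=-160.2438), down 71.0400 (V=-216.1878). Price -190.0620; hedge Δ=1.0000, bond B=-278.8620.
  t=1,j=1: stock 158.7300 → up 226.9839 (V=-60.2439), down 126.9840 (V=-160.2438). Price -120.1320; hedge Δ=1.0000, bond B=-278.8620.
  t=0,j=0: stock 111.0000 → up 158.7300 (V=-120.1320), down 88.8000 (V=-190.0620). Price -159.7398; hedge Δ=1.0000, bond B=-270.7398.
Each (Δ,B) replicates both successor values, so the strategy is self-financing and V0 is arbitrage-free.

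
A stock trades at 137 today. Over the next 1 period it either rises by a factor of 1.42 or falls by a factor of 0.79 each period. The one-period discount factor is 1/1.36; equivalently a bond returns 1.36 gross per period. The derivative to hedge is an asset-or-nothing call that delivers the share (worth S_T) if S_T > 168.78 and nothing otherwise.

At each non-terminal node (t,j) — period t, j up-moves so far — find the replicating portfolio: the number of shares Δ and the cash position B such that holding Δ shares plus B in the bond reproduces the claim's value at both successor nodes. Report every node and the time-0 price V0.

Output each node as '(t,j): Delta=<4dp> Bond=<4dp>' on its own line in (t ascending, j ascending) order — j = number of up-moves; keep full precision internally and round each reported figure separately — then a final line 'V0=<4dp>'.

(0,0): Delta=2.2540 Bond=-179.3728
V0=129.4209

Risk-neutral probability p* = (R−d)/(u−d) = (1.36−0.79)/(1.42−0.79) = 0.9048.
At expiry t=1: V(1,0)=0.0000, V(1,1)=194.5400
  t=0,j=0: stock 137.0000 → up 194.5400 (V=194.5400), down 108.2300 (V=0.0000). Price 129.4209; hedge Δ=2.2540, bond B=-179.3728.
The time-0 hedge costs 129.4209, which is the no-arbitrage price.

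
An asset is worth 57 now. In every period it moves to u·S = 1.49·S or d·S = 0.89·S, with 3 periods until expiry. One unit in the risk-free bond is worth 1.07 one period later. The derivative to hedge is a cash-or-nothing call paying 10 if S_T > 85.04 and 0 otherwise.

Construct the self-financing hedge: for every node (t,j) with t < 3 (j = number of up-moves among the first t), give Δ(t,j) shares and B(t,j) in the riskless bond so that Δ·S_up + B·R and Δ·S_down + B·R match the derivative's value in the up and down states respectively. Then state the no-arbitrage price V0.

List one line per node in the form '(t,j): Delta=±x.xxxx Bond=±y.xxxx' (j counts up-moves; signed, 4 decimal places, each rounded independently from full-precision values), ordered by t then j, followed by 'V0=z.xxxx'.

The replicating-portfolio and risk-neutral prices coincide; use p* = (1.07−0.89)/(1.49−0.89) = 0.3000 for the latter.
Terminal values V(3,·): V(3,0)=0.0000, V(3,1)=0.0000, V(3,2)=10.0000, V(3,3)=10.0000
  t=2,j=0: stock 45.1497 → up 67.2731 (V=0.0000), down 40.1832 (V=0.0000). Price 0.0000; hedge Δ=0.0000, bond B=0.0000.
  t=2,j=1: stock 75.5877 → up 112.6257 (V=10.0000), down 67.2731 (V=0.0000). Price 2.8037; hedge Δ=0.2205, bond B=-13.8629.
  t=2,j=2: stock 126.5457 → up 188.5531 (V=10.0000), down 112.6257 (V=10.0000). Price 9.3458; hedge Δ=0.0000, bond B=9.3458.
  t=1,j=0: stock 50.7300 → up 75.5877 (V=2.8037), down 45.1497 (V=0.0000). Price 0.7861; hedge Δ=0.0921, bond B=-3.8868.
  t=1,j=1: stock 84.9300 → up 126.5457 (V=9.3458), down 75.5877 (V=2.8037). Price 4.4545; hedge Δ=0.1284, bond B=-6.4489.
  t=0,j=0: stock 57.0000 → up 84.9300 (V=4.4545), down 50.7300 (V=0.7861). Price 1.7632; hedge Δ=0.1073, bond B=-4.3509.
Self-financing check: at every node Δ·S+B equals the discounted successor values.

(0,0): Delta=0.1073 Bond=-4.3509
(1,0): Delta=0.0921 Bond=-3.8868
(1,1): Delta=0.1284 Bond=-6.4489
(2,0): Delta=0.0000 Bond=0.0000
(2,1): Delta=0.2205 Bond=-13.8629
(2,2): Delta=0.0000 Bond=9.3458
V0=1.7632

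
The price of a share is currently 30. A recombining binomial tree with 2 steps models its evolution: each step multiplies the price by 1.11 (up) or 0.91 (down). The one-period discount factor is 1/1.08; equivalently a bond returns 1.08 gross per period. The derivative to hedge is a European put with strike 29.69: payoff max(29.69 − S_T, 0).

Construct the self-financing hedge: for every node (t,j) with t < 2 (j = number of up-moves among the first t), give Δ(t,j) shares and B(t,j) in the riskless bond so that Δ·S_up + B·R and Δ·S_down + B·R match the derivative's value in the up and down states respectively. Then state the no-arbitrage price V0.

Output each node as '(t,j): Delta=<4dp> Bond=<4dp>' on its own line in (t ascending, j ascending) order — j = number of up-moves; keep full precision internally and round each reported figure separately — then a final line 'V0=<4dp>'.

Under the risk-neutral measure, an up-move has probability p* = (R−d)/(u−d) = 0.8500 and values discount at R = 1.08.
Terminal payoffs: V(2,0)=4.8470, V(2,1)=0.0000, V(2,2)=0.0000
Node (1,0) S=27.3000: V=(p*·0.0000+(1−p*)·4.8470)/1.08=0.6732; Δ=(0.0000−4.8470)/(30.3030−24.8430)=-0.8877; B=V−Δ·S=24.9082
Node (1,1) S=33.3000: V=(p*·0.0000+(1−p*)·0.0000)/1.08=0.0000; Δ=(0.0000−0.0000)/(36.9630−30.3030)=0.0000; B=V−Δ·S=0.0000
Node (0,0) S=30.0000: V=(p*·0.0000+(1−p*)·0.6732)/1.08=0.0935; Δ=(0.0000−0.6732)/(33.3000−27.3000)=-0.1122; B=V−Δ·S=3.4595
Root portfolio cost Δ·30+B reproduces V0=0.0935.

(0,0): Delta=-0.1122 Bond=3.4595
(1,0): Delta=-0.8877 Bond=24.9082
(1,1): Delta=0.0000 Bond=0.0000
V0=0.0935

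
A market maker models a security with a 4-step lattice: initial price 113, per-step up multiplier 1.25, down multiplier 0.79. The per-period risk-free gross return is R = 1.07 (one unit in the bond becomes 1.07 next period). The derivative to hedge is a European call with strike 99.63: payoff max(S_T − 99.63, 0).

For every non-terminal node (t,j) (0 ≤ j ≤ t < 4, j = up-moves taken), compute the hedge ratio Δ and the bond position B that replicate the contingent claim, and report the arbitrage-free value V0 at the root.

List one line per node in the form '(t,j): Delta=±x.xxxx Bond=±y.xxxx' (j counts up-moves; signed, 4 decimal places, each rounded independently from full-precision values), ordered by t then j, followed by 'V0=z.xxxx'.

(0,0): Delta=0.8442 Bond=-54.0704
(1,0): Delta=0.6127 Bond=-37.1868
(1,1): Delta=0.9383 Bond=-71.1423
(2,0): Delta=0.1852 Bond=-9.6444
(2,1): Delta=0.7863 Bond=-59.1691
(2,2): Delta=1.0000 Bond=-87.0207
(3,0): Delta=0.0000 Bond=0.0000
(3,1): Delta=0.2605 Bond=-16.9535
(3,2): Delta=1.0000 Bond=-93.1121
(3,3): Delta=1.0000 Bond=-93.1121
V0=41.3250

Since d<R<u, set p* = (R−d)/(u−d) = 0.6087; price each node as the discounted p*-expectation of its children.
Payoff layer (t=4): V(4,0)=0.0000, V(4,1)=0.0000, V(4,2)=10.5627, V(4,3)=74.7255, V(4,4)=176.2489
  t=3,j=0: stock 55.7134 → up 69.6418 (V=0.0000), down 44.0136 (V=0.0000). Price 0.0000; hedge Δ=0.0000, bond B=0.0000.
  t=3,j=1: stock 88.1541 → up 110.1927 (V=10.5627), down 69.6418 (V=0.0000). Price 6.0088; hedge Δ=0.2605, bond B=-16.9535.
  t=3,j=2: stock 139.4844 → up 174.3555 (V=74.7255), down 110.1927 (V=10.5627). Price 46.3722; hedge Δ=1.0000, bond B=-93.1121.
  t=3,j=3: stock 220.7031 → up 275.8789 (V=176.2489), down 174.3555 (V=74.7255). Price 127.5910; hedge Δ=1.0000, bond B=-93.1121.
  t=2,j=0: stock 70.5233 → up 88.1541 (V=6.0088), down 55.7134 (V=0.0000). Price 3.4183; hedge Δ=0.1852, bond B=-9.6444.
  t=2,j=1: stock 111.5875 → up 139.4844 (V=46.3722), down 88.1541 (V=6.0088). Price 28.5774; hedge Δ=0.7863, bond B=-59.1691.
  t=2,j=2: stock 176.5625 → up 220.7031 (V=127.5910), down 139.4844 (V=46.3722). Price 89.5418; hedge Δ=1.0000, bond B=-87.0207.
  t=1,j=0: stock 89.2700 → up 111.5875 (V=28.5774), down 70.5233 (V=3.4183). Price 17.5070; hedge Δ=0.6127, bond B=-37.1868.
  t=1,j=1: stock 141.2500 → up 176.5625 (V=89.5418), down 111.5875 (V=28.5774). Price 61.3890; hedge Δ=0.9383, bond B=-71.1423.
  t=0,j=0: stock 113.0000 → up 141.2500 (V=61.3890), down 89.2700 (V=17.5070). Price 41.3250; hedge Δ=0.8442, bond B=-54.0704.
Root portfolio cost Δ·113+B reproduces V0=41.3250.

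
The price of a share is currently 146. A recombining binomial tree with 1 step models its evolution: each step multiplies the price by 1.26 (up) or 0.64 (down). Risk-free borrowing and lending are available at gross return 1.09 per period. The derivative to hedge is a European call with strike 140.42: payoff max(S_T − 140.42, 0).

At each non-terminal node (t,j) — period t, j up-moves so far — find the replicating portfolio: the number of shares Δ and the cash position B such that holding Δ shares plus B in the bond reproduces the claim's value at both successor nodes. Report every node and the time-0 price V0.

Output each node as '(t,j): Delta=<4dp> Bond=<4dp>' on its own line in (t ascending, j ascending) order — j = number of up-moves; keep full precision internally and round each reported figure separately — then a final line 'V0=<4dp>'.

(0,0): Delta=0.4810 Bond=-41.2335
V0=28.9923

Under the risk-neutral measure, an up-move has probability p* = (R−d)/(u−d) = 0.7258 and values discount at R = 1.09.
Terminal payoffs: V(1,0)=0.0000, V(1,1)=43.5400
(0,0): S=146.0000. Δ = (V_up−V_dn)/(S_up−S_dn) = (43.5400−0.0000)/(183.9600−93.4400) = 0.4810. V = [p*·43.5400 + (1−p*)·0.0000]/1.09 = 28.9923. B = V − Δ·S = -41.2335.
Check: Δ(0,0)·S0 + B(0,0) = 28.9923 = V0.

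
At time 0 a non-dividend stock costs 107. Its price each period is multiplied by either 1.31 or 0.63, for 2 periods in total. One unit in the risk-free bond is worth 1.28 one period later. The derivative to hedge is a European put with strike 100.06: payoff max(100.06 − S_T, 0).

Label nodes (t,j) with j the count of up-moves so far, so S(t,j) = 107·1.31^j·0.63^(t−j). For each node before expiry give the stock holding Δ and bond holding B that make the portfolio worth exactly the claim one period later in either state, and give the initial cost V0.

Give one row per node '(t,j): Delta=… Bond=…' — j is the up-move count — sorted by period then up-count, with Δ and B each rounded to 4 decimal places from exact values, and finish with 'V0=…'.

(0,0): Delta=-0.1423 Bond=15.9040
(1,0): Delta=-1.0000 Bond=78.1719
(1,1): Delta=-0.1233 Bond=17.6888
V0=0.6734

The replicating-portfolio and risk-neutral prices coincide; use p* = (1.28−0.63)/(1.31−0.63) = 0.9559 for the latter.
At expiry t=2: V(2,0)=57.5917, V(2,1)=11.7529, V(2,2)=0.0000
  t=1,j=0: stock 67.4100 → up 88.3071 (V=11.7529), down 42.4683 (V=57.5917). Price 10.7619; hedge Δ=-1.0000, bond B=78.1719.
  t=1,j=1: stock 140.1700 → up 183.6227 (V=0.0000), down 88.3071 (V=11.7529). Price 0.4051; hedge Δ=-0.1233, bond B=17.6888.
  t=0,j=0: stock 107.0000 → up 140.1700 (V=0.4051), down 67.4100 (V=10.7619). Price 0.6734; hedge Δ=-0.1423, bond B=15.9040.
Self-financing check: at every node Δ·S+B equals the discounted successor values.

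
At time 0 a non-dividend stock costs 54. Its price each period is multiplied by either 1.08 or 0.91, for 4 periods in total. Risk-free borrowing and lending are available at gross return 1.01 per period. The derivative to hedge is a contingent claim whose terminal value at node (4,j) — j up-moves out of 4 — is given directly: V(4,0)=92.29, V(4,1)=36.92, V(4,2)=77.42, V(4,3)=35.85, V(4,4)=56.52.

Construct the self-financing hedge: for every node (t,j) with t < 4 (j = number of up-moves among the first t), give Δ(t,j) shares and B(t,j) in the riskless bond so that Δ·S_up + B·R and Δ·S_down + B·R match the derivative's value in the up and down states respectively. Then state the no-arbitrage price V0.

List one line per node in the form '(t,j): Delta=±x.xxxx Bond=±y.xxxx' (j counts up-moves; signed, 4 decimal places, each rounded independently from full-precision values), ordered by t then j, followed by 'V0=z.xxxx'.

(0,0): Delta=-0.5613 Bond=82.9314
(1,0): Delta=-0.4873 Bond=80.1232
(1,1): Delta=-0.6050 Bond=86.3069
(2,0): Delta=0.1334 Bond=53.1687
(2,1): Delta=-0.8534 Bond=100.3534
(2,2): Delta=-0.4585 Bond=77.9416
(3,0): Delta=-8.0040 Bond=384.8340
(3,1): Delta=4.9329 Bond=-178.0932
(3,2): Delta=-4.2663 Bond=296.9720
(3,3): Delta=1.7874 Bond=-74.0547
V0=52.6195

Risk-neutral probability p* = (R−d)/(u−d) = (1.01−0.91)/(1.08−0.91) = 0.5882.
Terminal payoffs: V(4,0)=92.2900, V(4,1)=36.9200, V(4,2)=77.4200, V(4,3)=35.8500, V(4,4)=56.5200
  t=3,j=0: stock 40.6928 → up 43.9483 (V=36.9200), down 37.0305 (V=92.2900). Price 59.1281; hedge Δ=-8.0040, bond B=384.8340.
  t=3,j=1: stock 48.2948 → up 52.1584 (V=77.4200), down 43.9483 (V=36.9200). Price 60.1421; hedge Δ=4.9329, bond B=-178.0932.
  t=3,j=2: stock 57.3169 → up 61.9022 (V=35.8500), down 52.1584 (V=77.4200). Price 52.4426; hedge Δ=-4.2663, bond B=296.9720.
  t=3,j=3: stock 68.0244 → up 73.4664 (V=56.5200), down 61.9022 (V=35.8500). Price 47.5335; hedge Δ=1.7874, bond B=-74.0547.
  t=2,j=0: stock 44.7174 → up 48.2948 (V=60.1421), down 40.6928 (V=59.1281). Price 59.1333; hedge Δ=0.1334, bond B=53.1687.
  t=2,j=1: stock 53.0712 → up 57.3169 (V=52.4426), down 48.2948 (V=60.1421). Price 55.0624; hedge Δ=-0.8534, bond B=100.3534.
  t=2,j=2: stock 62.9856 → up 68.0244 (V=47.5335), down 57.3169 (V=52.4426). Price 49.0643; hedge Δ=-0.4585, bond B=77.9416.
  t=1,j=0: stock 49.1400 → up 53.0712 (V=55.0624), down 44.7174 (V=59.1333). Price 56.1769; hedge Δ=-0.4873, bond B=80.1232.
  t=1,j=1: stock 58.3200 → up 62.9856 (V=49.0643), down 53.0712 (V=55.0624). Price 51.0238; hedge Δ=-0.6050, bond B=86.3069.
  t=0,j=0: stock 54.0000 → up 58.3200 (V=51.0238), down 49.1400 (V=56.1769). Price 52.6195; hedge Δ=-0.5613, bond B=82.9314.
The time-0 hedge costs 52.6195, which is the no-arbitrage price.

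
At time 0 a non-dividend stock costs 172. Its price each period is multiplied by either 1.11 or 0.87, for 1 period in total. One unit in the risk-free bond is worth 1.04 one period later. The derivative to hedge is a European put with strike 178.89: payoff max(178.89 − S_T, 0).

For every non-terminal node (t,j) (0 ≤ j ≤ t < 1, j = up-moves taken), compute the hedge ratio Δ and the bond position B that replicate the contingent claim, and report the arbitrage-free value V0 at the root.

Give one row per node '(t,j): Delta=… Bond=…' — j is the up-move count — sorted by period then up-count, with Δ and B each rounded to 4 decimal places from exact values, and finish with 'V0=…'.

The replicating-portfolio and risk-neutral prices coincide; use p* = (1.04−0.87)/(1.11−0.87) = 0.7083 for the latter.
At expiry t=1: V(1,0)=29.2500, V(1,1)=0.0000
Node (0,0) S=172.0000: V=(p*·0.0000+(1−p*)·29.2500)/1.04=8.2031; Δ=(0.0000−29.2500)/(190.9200−149.6400)=-0.7086; B=V−Δ·S=130.0781
Check: Δ(0,0)·S0 + B(0,0) = 8.2031 = V0.

(0,0): Delta=-0.7086 Bond=130.0781
V0=8.2031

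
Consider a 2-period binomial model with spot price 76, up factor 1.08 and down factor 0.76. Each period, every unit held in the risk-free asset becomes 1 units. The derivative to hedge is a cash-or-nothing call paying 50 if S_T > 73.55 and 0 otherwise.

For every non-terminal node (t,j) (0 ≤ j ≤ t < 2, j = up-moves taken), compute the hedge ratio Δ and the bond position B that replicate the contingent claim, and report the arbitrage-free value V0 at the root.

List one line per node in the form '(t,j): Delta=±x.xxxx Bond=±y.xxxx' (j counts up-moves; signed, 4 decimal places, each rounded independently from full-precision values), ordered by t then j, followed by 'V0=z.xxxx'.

(0,0): Delta=1.5419 Bond=-89.0625
(1,0): Delta=0.0000 Bond=0.0000
(1,1): Delta=1.9036 Bond=-118.7500
V0=28.1250

Since d<R<u, set p* = (R−d)/(u−d) = 0.7500; price each node as the discounted p*-expectation of its children.
At expiry t=2: V(2,0)=0.0000, V(2,1)=0.0000, V(2,2)=50.0000
Node (1,0) S=57.7600: V=(p*·0.0000+(1−p*)·0.0000)/1=0.0000; Δ=(0.0000−0.0000)/(62.3808−43.8976)=0.0000; B=V−Δ·S=0.0000
Node (1,1) S=82.0800: V=(p*·50.0000+(1−p*)·0.0000)/1=37.5000; Δ=(50.0000−0.0000)/(88.6464−62.3808)=1.9036; B=V−Δ·S=-118.7500
Node (0,0) S=76.0000: V=(p*·37.5000+(1−p*)·0.0000)/1=28.1250; Δ=(37.5000−0.0000)/(82.0800−57.7600)=1.5419; B=V−Δ·S=-89.0625
Self-financing check: at every node Δ·S+B equals the discounted successor values.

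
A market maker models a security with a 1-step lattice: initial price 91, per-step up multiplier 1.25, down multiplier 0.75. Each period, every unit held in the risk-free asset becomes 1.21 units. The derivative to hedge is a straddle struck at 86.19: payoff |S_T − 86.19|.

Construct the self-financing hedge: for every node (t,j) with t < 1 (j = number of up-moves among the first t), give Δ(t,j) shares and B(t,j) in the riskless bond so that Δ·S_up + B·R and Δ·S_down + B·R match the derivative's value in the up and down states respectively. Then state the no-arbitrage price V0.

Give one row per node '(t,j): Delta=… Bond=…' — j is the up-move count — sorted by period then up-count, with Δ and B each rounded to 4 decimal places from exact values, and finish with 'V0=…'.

(0,0): Delta=0.2114 Bond=2.9008
V0=22.1408

The replicating-portfolio and risk-neutral prices coincide; use p* = (1.21−0.75)/(1.25−0.75) = 0.9200 for the latter.
At expiry t=1: V(1,0)=17.9400, V(1,1)=27.5600
  t=0,j=0: stock 91.0000 → up 113.7500 (V=27.5600), down 68.2500 (V=17.9400). Price 22.1408; hedge Δ=0.2114, bond B=2.9008.
Self-financing check: at every node Δ·S+B equals the discounted successor values.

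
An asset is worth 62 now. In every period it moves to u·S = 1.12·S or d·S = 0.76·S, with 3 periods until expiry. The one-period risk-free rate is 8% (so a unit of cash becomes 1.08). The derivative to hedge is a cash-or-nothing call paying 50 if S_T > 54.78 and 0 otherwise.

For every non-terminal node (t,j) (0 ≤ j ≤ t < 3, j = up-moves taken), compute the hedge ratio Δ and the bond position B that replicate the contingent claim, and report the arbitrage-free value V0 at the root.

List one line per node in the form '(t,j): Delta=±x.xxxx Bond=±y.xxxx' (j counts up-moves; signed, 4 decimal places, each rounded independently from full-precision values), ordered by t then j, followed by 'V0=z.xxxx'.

No-arbitrage ⇒ martingale measure with p* = (R−d)/(u−d) = 0.8889.
Payoff layer (t=3): V(3,0)=0.0000, V(3,1)=0.0000, V(3,2)=50.0000, V(3,3)=50.0000
Node (2,0) S=35.8112: V=(p*·0.0000+(1−p*)·0.0000)/1.08=0.0000; Δ=(0.0000−0.0000)/(40.1085−27.2165)=0.0000; B=V−Δ·S=0.0000
Node (2,1) S=52.7744: V=(p*·50.0000+(1−p*)·0.0000)/1.08=41.1523; Δ=(50.0000−0.0000)/(59.1073−40.1085)=2.6317; B=V−Δ·S=-97.7366
Node (2,2) S=77.7728: V=(p*·50.0000+(1−p*)·50.0000)/1.08=46.2963; Δ=(50.0000−50.0000)/(87.1055−59.1073)=0.0000; B=V−Δ·S=46.2963
Node (1,0) S=47.1200: V=(p*·41.1523+(1−p*)·0.0000)/1.08=33.8702; Δ=(41.1523−0.0000)/(52.7744−35.8112)=2.4260; B=V−Δ·S=-80.4417
Node (1,1) S=69.4400: V=(p*·46.2963+(1−p*)·41.1523)/1.08=42.3377; Δ=(46.2963−41.1523)/(77.7728−52.7744)=0.2058; B=V−Δ·S=28.0487
Node (0,0) S=62.0000: V=(p*·42.3377+(1−p*)·33.8702)/1.08=38.3304; Δ=(42.3377−33.8702)/(69.4400−47.1200)=0.3794; B=V−Δ·S=14.8095
Each (Δ,B) replicates both successor values, so the strategy is self-financing and V0 is arbitrage-free.

(0,0): Delta=0.3794 Bond=14.8095
(1,0): Delta=2.4260 Bond=-80.4417
(1,1): Delta=0.2058 Bond=28.0487
(2,0): Delta=0.0000 Bond=0.0000
(2,1): Delta=2.6317 Bond=-97.7366
(2,2): Delta=0.0000 Bond=46.2963
V0=38.3304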